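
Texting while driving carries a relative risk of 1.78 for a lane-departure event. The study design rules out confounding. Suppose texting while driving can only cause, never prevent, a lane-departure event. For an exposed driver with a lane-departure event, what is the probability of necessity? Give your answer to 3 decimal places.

PN ≈ 0.438

Under exogeneity and monotonicity, PN = (RR − 1) / RR = 1 − 1/RR.
PN = (1.78 − 1) / 1.78 = 0.78 / 1.78 ≈ 0.4382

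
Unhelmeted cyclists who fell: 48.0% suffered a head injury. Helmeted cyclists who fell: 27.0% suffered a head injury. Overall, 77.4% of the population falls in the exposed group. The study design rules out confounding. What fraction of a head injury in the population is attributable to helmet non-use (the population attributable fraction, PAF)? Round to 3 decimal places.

p₁ = 0.48, p₀ = 0.27.
Overall risk P(Y=1) = π·p₁ + (1−π)·p₀ = 0.774×0.48 + 0.226×0.27 = 0.43254.
Under exogeneity, PAF = [P(Y=1) − p₀] / P(Y=1).
PAF = (0.43254 − 0.27) / 0.43254 ≈ 0.3758

PAF ≈ 0.376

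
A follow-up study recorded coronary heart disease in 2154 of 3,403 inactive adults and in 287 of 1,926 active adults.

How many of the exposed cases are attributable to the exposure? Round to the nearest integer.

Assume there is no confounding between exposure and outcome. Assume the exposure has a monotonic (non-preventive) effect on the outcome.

about 1647 cases

p₁ = P(outcome | exposed) = 2154/3403 = 0.63297
p₀ = P(outcome | unexposed) = 287/1926 = 0.14901
PN = (p₁ − p₀)/p₁ = (0.63297 − 0.14901) / 0.63297 ≈ 0.76458.
Attributable cases ≈ PN × (exposed cases) = 0.76458 × 2154 ≈ 1646.91.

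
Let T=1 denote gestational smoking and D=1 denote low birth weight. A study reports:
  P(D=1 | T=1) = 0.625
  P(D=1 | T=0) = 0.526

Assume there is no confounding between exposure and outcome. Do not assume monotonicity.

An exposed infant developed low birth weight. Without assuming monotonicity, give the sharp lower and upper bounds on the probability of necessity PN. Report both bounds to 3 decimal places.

Let p₁ = 0.625, p₀ = 0.526.
Under exogeneity alone the bounds on PN are max{0,(p₁−p₀)/p₁} ≤ PN ≤ min{1,(1−p₀)/p₁}.
  lower = (p₁ − p₀)/p₁ = 0.099 / 0.625 ≈ 0.1584
  upper = min{1, (1 − p₀)/p₁} = 0.474 / 0.625 ≈ 0.7584

0.158 ≤ PN ≤ 0.758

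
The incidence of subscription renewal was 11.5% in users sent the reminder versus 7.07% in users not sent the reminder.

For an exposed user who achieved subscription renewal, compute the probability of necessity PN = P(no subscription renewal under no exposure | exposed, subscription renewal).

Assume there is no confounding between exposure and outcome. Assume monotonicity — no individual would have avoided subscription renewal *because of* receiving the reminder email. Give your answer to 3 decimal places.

PN ≈ 0.385

p₁ = 0.115, p₀ = 0.0707.
Under exogeneity and monotonicity, PN = (p₁ − p₀) / p₁.
PN = (0.115 − 0.0707) / 0.115 = 0.0443 / 0.115 ≈ 0.3852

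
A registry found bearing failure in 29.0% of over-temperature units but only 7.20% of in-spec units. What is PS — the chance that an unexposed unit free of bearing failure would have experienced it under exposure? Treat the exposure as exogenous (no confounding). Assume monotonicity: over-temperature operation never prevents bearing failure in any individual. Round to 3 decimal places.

p₁ = 0.29, p₀ = 0.072.
Under exogeneity and monotonicity, PS = (p₁ − p₀) / (1 − p₀).
PS = (0.29 − 0.072) / (1 − 0.072) = 0.218 / 0.928 ≈ 0.2349

PS ≈ 0.235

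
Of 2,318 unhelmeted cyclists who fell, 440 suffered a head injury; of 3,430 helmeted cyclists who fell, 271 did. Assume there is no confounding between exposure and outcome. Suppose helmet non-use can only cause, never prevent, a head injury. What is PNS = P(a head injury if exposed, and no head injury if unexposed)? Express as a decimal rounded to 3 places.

p₁ = P(outcome | exposed) = 440/2318 = 0.18982
p₀ = P(outcome | unexposed) = 271/3430 = 0.079009
Under exogeneity and monotonicity, PNS = p₁ − p₀.
PNS = 0.18982 − 0.079009 = 0.11081

PNS ≈ 0.111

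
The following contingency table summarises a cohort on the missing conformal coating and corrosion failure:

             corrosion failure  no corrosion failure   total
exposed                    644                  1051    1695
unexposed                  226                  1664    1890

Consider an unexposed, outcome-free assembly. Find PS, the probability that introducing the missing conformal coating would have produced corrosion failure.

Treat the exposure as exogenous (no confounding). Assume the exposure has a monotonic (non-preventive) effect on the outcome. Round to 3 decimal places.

PS ≈ 0.296

p₁ = P(outcome | exposed) = 644/1695 = 0.37994
p₀ = P(outcome | unexposed) = 226/1890 = 0.11958
Under exogeneity and monotonicity, PS = (p₁ − p₀) / (1 − p₀).
PS = (0.37994 − 0.11958) / (1 − 0.11958) = 0.26036 / 0.88042 ≈ 0.2957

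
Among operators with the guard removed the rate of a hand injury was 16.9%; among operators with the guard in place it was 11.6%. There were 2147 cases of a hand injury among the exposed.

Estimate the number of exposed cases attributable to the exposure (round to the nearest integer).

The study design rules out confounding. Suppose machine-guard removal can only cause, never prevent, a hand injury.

p₁ = 0.169, p₀ = 0.116.
PN = (p₁ − p₀)/p₁ = (0.169 − 0.116) / 0.169 ≈ 0.31361.
Attributable cases ≈ PN × (exposed cases) = 0.31361 × 2147 ≈ 673.32.

about 673 cases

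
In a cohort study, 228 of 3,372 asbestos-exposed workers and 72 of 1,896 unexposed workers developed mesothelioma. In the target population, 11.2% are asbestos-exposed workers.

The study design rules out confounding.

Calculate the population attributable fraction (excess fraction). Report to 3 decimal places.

PAF ≈ 0.080

p₁ = P(outcome | exposed) = 228/3372 = 0.067616
p₀ = P(outcome | unexposed) = 72/1896 = 0.037975
Overall risk P(Y=1) = π·p₁ + (1−π)·p₀ = 0.112×0.067616 + 0.888×0.037975 = 0.041294.
Under exogeneity, PAF = [P(Y=1) − p₀] / P(Y=1).
PAF = (0.041294 − 0.037975) / 0.041294 ≈ 0.0804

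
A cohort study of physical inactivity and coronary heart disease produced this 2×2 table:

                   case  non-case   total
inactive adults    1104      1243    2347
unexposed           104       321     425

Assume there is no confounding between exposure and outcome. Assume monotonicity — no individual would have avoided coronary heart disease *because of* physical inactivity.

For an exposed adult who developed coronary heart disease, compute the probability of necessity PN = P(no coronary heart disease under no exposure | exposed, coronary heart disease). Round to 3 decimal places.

p₁ = P(outcome | exposed) = 1104/2347 = 0.47039
p₀ = P(outcome | unexposed) = 104/425 = 0.24471
Under exogeneity and monotonicity, PN = (p₁ − p₀)/p₁.
PN = (0.47039 − 0.24471) / 0.47039 ≈ 0.4798

PN ≈ 0.480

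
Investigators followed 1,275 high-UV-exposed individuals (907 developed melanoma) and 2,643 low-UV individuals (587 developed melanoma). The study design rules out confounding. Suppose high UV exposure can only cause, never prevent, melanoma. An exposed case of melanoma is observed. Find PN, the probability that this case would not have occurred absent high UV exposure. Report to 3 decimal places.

p₁ = P(outcome | exposed) = 907/1275 = 0.71137
p₀ = P(outcome | unexposed) = 587/2643 = 0.2221
Under exogeneity and monotonicity, PN = (p₁ − p₀) / p₁.
PN = (0.71137 − 0.2221) / 0.71137 = 0.48928 / 0.71137 ≈ 0.6878

PN ≈ 0.688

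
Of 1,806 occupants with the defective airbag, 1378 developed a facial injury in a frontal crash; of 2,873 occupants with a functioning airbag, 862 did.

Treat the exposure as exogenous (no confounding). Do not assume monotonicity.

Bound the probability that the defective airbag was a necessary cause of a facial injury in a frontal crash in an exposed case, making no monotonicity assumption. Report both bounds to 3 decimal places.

0.607 ≤ PN ≤ 0.917

p₁ = P(outcome | exposed) = 1378/1806 = 0.76301
p₀ = P(outcome | unexposed) = 862/2873 = 0.30003
Under exogeneity alone the bounds on PN are max{0,(p₁−p₀)/p₁} ≤ PN ≤ min{1,(1−p₀)/p₁}.
  lower = (p₁ − p₀)/p₁ = 0.46298 / 0.76301 ≈ 0.6068
  upper = min{1, (1 − p₀)/p₁} = 0.69997 / 0.76301 ≈ 0.9174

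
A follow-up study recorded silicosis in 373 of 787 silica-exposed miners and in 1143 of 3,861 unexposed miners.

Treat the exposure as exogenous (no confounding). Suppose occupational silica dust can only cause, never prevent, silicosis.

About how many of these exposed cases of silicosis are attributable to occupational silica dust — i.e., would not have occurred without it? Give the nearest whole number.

about 140 cases

p₁ = P(outcome | exposed) = 373/787 = 0.47395
p₀ = P(outcome | unexposed) = 1143/3861 = 0.29604
PN = (p₁ − p₀)/p₁ = (0.47395 − 0.29604) / 0.47395 ≈ 0.37539.
Attributable cases ≈ PN × (exposed cases) = 0.37539 × 373 ≈ 140.02.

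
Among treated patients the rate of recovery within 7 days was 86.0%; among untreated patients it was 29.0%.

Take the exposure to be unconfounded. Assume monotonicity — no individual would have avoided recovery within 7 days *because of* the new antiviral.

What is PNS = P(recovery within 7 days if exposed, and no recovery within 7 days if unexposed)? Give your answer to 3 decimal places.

p₁ = 0.86, p₀ = 0.29.
Under exogeneity and monotonicity, PNS = p₁ − p₀.
PNS = 0.86 − 0.29 = 0.57

PNS ≈ 0.570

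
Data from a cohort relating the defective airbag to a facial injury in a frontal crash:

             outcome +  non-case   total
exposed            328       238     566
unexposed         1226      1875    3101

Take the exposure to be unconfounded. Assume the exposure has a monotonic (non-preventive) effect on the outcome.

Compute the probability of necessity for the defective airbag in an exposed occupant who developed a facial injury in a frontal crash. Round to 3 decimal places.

p₁ = P(outcome | exposed) = 328/566 = 0.57951
p₀ = P(outcome | unexposed) = 1226/3101 = 0.39536
Under exogeneity and monotonicity, PN = (p₁ − p₀)/p₁.
PN = (0.57951 − 0.39536) / 0.57951 ≈ 0.3178

PN ≈ 0.318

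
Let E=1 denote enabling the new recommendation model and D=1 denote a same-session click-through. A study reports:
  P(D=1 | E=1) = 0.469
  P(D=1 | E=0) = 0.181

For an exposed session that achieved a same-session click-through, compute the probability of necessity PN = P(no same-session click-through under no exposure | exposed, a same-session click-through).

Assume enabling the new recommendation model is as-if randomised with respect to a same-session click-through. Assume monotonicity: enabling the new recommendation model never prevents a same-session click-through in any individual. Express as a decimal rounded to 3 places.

Let p₁ = 0.469, p₀ = 0.181.
Under exogeneity and monotonicity, PN = (p₁ − p₀) / p₁.
PN = (0.469 − 0.181) / 0.469 = 0.288 / 0.469 ≈ 0.6141

PN ≈ 0.614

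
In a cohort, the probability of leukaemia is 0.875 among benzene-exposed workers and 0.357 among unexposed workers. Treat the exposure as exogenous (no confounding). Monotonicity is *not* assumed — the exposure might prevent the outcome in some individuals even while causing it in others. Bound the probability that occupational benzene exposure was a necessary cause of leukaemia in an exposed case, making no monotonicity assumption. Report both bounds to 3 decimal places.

0.592 ≤ PN ≤ 0.735

Let p₁ = 0.875, p₀ = 0.357.
Under exogeneity alone the bounds on PN are max{0,(p₁−p₀)/p₁} ≤ PN ≤ min{1,(1−p₀)/p₁}.
  lower = (p₁ − p₀)/p₁ = 0.518 / 0.875 ≈ 0.5920
  upper = min{1, (1 − p₀)/p₁} = 0.643 / 0.875 ≈ 0.7349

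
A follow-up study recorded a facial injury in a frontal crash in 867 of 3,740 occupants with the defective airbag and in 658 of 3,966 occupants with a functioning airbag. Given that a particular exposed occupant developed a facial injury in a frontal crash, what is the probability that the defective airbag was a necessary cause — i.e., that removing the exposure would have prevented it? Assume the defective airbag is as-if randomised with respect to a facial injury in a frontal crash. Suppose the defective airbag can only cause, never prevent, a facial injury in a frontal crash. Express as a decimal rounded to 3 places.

PN ≈ 0.284

p₁ = P(outcome | exposed) = 867/3740 = 0.23182
p₀ = P(outcome | unexposed) = 658/3966 = 0.16591
Under exogeneity and monotonicity, PN = (p₁ − p₀) / p₁.
PN = (0.23182 − 0.16591) / 0.23182 = 0.065908 / 0.23182 ≈ 0.2843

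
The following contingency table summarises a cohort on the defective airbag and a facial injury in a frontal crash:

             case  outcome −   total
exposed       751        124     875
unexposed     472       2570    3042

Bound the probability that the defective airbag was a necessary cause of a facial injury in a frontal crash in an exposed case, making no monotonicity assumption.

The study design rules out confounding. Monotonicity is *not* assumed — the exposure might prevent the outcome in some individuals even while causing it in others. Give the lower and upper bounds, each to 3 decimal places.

0.819 ≤ PN ≤ 0.984

p₁ = P(outcome | exposed) = 751/875 = 0.85829
p₀ = P(outcome | unexposed) = 472/3042 = 0.15516
Under exogeneity alone the bounds on PN are max{0,(p₁−p₀)/p₁} ≤ PN ≤ min{1,(1−p₀)/p₁}.
  lower = (p₁ − p₀)/p₁ = 0.70312 / 0.85829 ≈ 0.8192
  upper = min{1, (1 − p₀)/p₁} = 0.84484 / 0.85829 ≈ 0.9843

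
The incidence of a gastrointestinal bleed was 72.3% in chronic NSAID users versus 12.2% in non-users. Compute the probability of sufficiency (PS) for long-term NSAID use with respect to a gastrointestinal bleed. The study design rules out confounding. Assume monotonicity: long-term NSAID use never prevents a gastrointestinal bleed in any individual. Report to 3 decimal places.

PS ≈ 0.685

p₁ = 0.723, p₀ = 0.122.
Under exogeneity and monotonicity, PS = (p₁ − p₀) / (1 − p₀).
PS = (0.723 − 0.122) / (1 − 0.122) = 0.601 / 0.878 ≈ 0.6845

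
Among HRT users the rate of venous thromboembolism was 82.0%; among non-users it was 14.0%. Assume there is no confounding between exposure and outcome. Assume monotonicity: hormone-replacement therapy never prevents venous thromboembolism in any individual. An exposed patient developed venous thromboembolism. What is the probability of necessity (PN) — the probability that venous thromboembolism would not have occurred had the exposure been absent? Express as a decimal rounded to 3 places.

PN ≈ 0.829

p₁ = 0.82, p₀ = 0.14.
Under exogeneity and monotonicity, PN = (p₁ − p₀) / p₁.
PN = (0.82 − 0.14) / 0.82 = 0.68 / 0.82 ≈ 0.8293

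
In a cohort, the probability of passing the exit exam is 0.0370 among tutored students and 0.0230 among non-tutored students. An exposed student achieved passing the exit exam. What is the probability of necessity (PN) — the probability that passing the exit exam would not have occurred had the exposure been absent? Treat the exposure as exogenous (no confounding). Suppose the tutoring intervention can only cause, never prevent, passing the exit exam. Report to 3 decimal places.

Let p₁ = 0.037, p₀ = 0.023.
Under exogeneity and monotonicity, PN = (p₁ − p₀) / p₁.
PN = (0.037 − 0.023) / 0.037 = 0.014 / 0.037 ≈ 0.3784

PN ≈ 0.378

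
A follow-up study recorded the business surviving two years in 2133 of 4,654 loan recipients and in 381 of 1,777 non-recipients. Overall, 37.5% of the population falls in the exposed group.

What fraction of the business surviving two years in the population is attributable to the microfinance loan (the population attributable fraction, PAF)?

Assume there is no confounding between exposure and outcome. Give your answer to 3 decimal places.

p₁ = P(outcome | exposed) = 2133/4654 = 0.45832
p₀ = P(outcome | unexposed) = 381/1777 = 0.21441
Overall risk P(Y=1) = π·p₁ + (1−π)·p₀ = 0.375×0.45832 + 0.625×0.21441 = 0.30587.
Under exogeneity, PAF = [P(Y=1) − p₀] / P(Y=1).
PAF = (0.30587 − 0.21441) / 0.30587 ≈ 0.2990

PAF ≈ 0.299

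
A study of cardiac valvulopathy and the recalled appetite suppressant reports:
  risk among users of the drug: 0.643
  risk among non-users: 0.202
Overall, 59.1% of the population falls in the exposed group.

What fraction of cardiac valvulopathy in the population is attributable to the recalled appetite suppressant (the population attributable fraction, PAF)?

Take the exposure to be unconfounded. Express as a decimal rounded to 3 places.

PAF ≈ 0.563

Let p₁ = 0.643, p₀ = 0.202.
Overall risk P(Y=1) = π·p₁ + (1−π)·p₀ = 0.591×0.643 + 0.409×0.202 = 0.46263.
Under exogeneity, PAF = [P(Y=1) − p₀] / P(Y=1).
PAF = (0.46263 − 0.202) / 0.46263 ≈ 0.5634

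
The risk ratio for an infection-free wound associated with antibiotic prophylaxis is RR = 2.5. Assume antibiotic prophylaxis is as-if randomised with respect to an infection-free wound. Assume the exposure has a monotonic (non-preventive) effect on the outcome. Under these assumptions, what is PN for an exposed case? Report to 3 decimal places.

PN ≈ 0.600

Under exogeneity and monotonicity, PN = (RR − 1) / RR = 1 − 1/RR.
PN = (2.5 − 1) / 2.5 = 1.5 / 2.5 ≈ 0.6000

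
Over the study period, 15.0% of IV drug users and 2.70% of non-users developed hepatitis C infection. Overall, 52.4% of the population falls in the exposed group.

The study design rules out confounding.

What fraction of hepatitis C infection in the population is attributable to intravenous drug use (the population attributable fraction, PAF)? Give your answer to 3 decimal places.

p₁ = 0.15, p₀ = 0.027.
Overall risk P(Y=1) = π·p₁ + (1−π)·p₀ = 0.524×0.15 + 0.476×0.027 = 0.091452.
Under exogeneity, PAF = [P(Y=1) − p₀] / P(Y=1).
PAF = (0.091452 − 0.027) / 0.091452 ≈ 0.7048

PAF ≈ 0.705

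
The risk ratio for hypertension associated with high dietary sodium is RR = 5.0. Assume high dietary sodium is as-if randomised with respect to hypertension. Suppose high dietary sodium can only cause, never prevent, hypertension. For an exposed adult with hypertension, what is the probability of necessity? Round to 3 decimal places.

Under exogeneity and monotonicity, PN = (RR − 1) / RR = 1 − 1/RR.
PN = (5.0 − 1) / 5.0 = 4 / 5.0 ≈ 0.8000

PN ≈ 0.800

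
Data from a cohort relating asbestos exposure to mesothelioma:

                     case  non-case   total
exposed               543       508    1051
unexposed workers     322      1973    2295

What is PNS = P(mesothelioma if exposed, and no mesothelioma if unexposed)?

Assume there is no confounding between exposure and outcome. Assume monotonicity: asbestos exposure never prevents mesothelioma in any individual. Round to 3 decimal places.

p₁ = P(outcome | exposed) = 543/1051 = 0.51665
p₀ = P(outcome | unexposed) = 322/2295 = 0.14031
Under exogeneity and monotonicity, PNS = p₁ − p₀.
PNS = 0.51665 − 0.14031 = 0.37635

PNS ≈ 0.376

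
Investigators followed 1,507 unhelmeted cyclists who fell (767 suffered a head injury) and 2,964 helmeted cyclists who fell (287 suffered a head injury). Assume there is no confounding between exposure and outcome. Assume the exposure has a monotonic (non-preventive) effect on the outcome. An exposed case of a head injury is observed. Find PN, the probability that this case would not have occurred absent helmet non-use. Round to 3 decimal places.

PN ≈ 0.810

p₁ = P(outcome | exposed) = 767/1507 = 0.50896
p₀ = P(outcome | unexposed) = 287/2964 = 0.096829
Under exogeneity and monotonicity, PN = (p₁ − p₀) / p₁.
PN = (0.50896 − 0.096829) / 0.50896 = 0.41213 / 0.50896 ≈ 0.8098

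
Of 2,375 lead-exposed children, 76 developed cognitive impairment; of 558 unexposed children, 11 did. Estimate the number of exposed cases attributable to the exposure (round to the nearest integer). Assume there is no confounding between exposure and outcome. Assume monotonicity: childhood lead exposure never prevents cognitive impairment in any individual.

p₁ = P(outcome | exposed) = 76/2375 = 0.032
p₀ = P(outcome | unexposed) = 11/558 = 0.019713
PN = (p₁ − p₀)/p₁ = (0.032 − 0.019713) / 0.032 ≈ 0.38396.
Attributable cases ≈ PN × (exposed cases) = 0.38396 × 76 ≈ 29.18.

about 29 cases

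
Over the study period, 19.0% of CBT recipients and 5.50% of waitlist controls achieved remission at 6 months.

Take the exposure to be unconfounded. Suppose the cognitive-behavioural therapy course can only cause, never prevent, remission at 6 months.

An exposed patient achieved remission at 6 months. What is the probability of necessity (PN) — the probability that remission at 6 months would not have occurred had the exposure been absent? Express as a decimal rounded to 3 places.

p₁ = 0.19, p₀ = 0.055.
Under exogeneity and monotonicity, PN = (p₁ − p₀) / p₁.
PN = (0.19 − 0.055) / 0.19 = 0.135 / 0.19 ≈ 0.7105

PN ≈ 0.711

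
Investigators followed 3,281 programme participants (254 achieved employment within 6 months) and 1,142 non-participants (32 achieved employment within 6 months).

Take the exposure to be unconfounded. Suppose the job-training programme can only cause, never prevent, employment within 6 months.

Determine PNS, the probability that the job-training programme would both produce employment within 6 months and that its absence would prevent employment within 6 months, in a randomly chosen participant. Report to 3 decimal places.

PNS ≈ 0.049

p₁ = P(outcome | exposed) = 254/3281 = 0.077415
p₀ = P(outcome | unexposed) = 32/1142 = 0.028021
Under exogeneity and monotonicity, PNS = p₁ − p₀.
PNS = 0.077415 − 0.028021 = 0.049394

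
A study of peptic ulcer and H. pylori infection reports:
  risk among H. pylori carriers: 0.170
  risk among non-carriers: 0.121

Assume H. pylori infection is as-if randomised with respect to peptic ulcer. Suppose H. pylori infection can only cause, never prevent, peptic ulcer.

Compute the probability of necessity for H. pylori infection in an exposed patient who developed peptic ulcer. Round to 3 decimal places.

Let p₁ = 0.17, p₀ = 0.121.
Under exogeneity and monotonicity, PN = (p₁ − p₀) / p₁.
PN = (0.17 − 0.121) / 0.17 = 0.049 / 0.17 ≈ 0.2882

PN ≈ 0.288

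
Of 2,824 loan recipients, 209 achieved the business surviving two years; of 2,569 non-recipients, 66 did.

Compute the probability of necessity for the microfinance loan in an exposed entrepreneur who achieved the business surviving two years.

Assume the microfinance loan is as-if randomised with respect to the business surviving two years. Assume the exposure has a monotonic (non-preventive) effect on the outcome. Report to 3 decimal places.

PN ≈ 0.653

p₁ = P(outcome | exposed) = 209/2824 = 0.074008
p₀ = P(outcome | unexposed) = 66/2569 = 0.025691
Under exogeneity and monotonicity, PN = (p₁ − p₀) / p₁.
PN = (0.074008 − 0.025691) / 0.074008 = 0.048318 / 0.074008 ≈ 0.6529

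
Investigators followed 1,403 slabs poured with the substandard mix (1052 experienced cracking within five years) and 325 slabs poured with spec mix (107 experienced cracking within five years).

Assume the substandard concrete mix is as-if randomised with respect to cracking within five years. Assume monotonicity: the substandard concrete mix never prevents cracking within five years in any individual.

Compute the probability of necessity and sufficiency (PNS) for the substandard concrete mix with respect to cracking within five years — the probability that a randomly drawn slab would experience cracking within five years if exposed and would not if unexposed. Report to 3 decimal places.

PNS ≈ 0.421

p₁ = P(outcome | exposed) = 1052/1403 = 0.74982
p₀ = P(outcome | unexposed) = 107/325 = 0.32923
Under exogeneity and monotonicity, PNS = p₁ − p₀.
PNS = 0.74982 − 0.32923 = 0.42059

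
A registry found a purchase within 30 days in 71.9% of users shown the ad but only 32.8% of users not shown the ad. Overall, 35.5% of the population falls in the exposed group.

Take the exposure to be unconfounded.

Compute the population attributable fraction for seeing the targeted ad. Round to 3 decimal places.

p₁ = 0.719, p₀ = 0.328.
Overall risk P(Y=1) = π·p₁ + (1−π)·p₀ = 0.355×0.719 + 0.645×0.328 = 0.4668.
Under exogeneity, PAF = [P(Y=1) − p₀] / P(Y=1).
PAF = (0.4668 − 0.328) / 0.4668 ≈ 0.2974

PAF ≈ 0.297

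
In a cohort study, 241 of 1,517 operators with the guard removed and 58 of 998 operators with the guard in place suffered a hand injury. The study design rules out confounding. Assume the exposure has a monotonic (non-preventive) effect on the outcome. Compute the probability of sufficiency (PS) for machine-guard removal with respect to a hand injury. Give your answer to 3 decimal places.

PS ≈ 0.107

p₁ = P(outcome | exposed) = 241/1517 = 0.15887
p₀ = P(outcome | unexposed) = 58/998 = 0.058116
Under exogeneity and monotonicity, PS = (p₁ − p₀) / (1 − p₀).
PS = (0.15887 − 0.058116) / (1 − 0.058116) = 0.10075 / 0.94188 ≈ 0.1070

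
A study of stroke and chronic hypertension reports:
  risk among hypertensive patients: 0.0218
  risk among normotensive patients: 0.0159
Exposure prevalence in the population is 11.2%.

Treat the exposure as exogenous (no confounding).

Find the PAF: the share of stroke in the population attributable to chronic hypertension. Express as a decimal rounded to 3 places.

PAF ≈ 0.040

Let p₁ = 0.0218, p₀ = 0.0159.
Overall risk P(Y=1) = π·p₁ + (1−π)·p₀ = 0.112×0.0218 + 0.888×0.0159 = 0.016561.
Under exogeneity, PAF = [P(Y=1) − p₀] / P(Y=1).
PAF = (0.016561 − 0.0159) / 0.016561 ≈ 0.0399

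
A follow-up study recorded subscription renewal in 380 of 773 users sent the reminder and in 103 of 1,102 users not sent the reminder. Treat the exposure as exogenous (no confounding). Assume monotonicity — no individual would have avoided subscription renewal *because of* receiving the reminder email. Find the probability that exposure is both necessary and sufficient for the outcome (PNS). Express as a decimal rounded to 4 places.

p₁ = P(outcome | exposed) = 380/773 = 0.49159
p₀ = P(outcome | unexposed) = 103/1102 = 0.093466
Under exogeneity and monotonicity, PNS = p₁ − p₀.
PNS = 0.49159 − 0.093466 = 0.39812

PNS ≈ 0.3981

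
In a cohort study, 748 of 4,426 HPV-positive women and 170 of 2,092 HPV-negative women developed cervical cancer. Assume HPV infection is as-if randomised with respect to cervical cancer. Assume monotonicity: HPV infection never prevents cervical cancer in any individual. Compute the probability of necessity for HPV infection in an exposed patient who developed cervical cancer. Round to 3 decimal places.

PN ≈ 0.519

p₁ = P(outcome | exposed) = 748/4426 = 0.169
p₀ = P(outcome | unexposed) = 170/2092 = 0.081262
Under exogeneity and monotonicity, PN = (p₁ − p₀) / p₁.
PN = (0.169 − 0.081262) / 0.169 = 0.087739 / 0.169 ≈ 0.5192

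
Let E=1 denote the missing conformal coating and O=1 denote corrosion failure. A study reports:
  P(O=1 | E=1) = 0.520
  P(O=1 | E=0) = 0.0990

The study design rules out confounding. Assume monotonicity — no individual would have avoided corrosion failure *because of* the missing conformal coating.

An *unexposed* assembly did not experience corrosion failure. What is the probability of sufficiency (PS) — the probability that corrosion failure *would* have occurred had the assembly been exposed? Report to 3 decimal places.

Let p₁ = 0.52, p₀ = 0.099.
Under exogeneity and monotonicity, PS = (p₁ − p₀) / (1 − p₀).
PS = (0.52 − 0.099) / (1 − 0.099) = 0.421 / 0.901 ≈ 0.4673

PS ≈ 0.467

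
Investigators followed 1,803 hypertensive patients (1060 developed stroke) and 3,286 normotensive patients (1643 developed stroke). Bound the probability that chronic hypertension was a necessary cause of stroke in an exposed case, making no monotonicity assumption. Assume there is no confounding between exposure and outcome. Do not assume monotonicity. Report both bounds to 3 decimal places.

p₁ = P(outcome | exposed) = 1060/1803 = 0.58791
p₀ = P(outcome | unexposed) = 1643/3286 = 0.5
Under exogeneity alone the bounds on PN are max{0,(p₁−p₀)/p₁} ≤ PN ≤ min{1,(1−p₀)/p₁}.
  lower = (p₁ − p₀)/p₁ = 0.087909 / 0.58791 ≈ 0.1495
  upper = min{1, (1 − p₀)/p₁} = 0.5 / 0.58791 ≈ 0.8505

0.150 ≤ PN ≤ 0.850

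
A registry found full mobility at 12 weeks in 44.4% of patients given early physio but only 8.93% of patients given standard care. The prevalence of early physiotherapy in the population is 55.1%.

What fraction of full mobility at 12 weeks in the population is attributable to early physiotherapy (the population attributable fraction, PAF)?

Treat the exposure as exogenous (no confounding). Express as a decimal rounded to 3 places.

PAF ≈ 0.686

p₁ = 0.444, p₀ = 0.0893.
Overall risk P(Y=1) = π·p₁ + (1−π)·p₀ = 0.551×0.444 + 0.449×0.0893 = 0.28474.
Under exogeneity, PAF = [P(Y=1) − p₀] / P(Y=1).
PAF = (0.28474 − 0.0893) / 0.28474 ≈ 0.6864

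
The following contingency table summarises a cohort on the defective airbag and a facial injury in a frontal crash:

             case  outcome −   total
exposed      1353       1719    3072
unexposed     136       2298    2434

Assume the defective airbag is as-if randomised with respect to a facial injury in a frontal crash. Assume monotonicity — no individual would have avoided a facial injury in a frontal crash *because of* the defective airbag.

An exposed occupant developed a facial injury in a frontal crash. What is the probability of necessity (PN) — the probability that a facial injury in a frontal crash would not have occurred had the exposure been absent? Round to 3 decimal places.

p₁ = P(outcome | exposed) = 1353/3072 = 0.44043
p₀ = P(outcome | unexposed) = 136/2434 = 0.055875
Under exogeneity and monotonicity, PN = (p₁ − p₀)/p₁.
PN = (0.44043 − 0.055875) / 0.44043 ≈ 0.8731

PN ≈ 0.873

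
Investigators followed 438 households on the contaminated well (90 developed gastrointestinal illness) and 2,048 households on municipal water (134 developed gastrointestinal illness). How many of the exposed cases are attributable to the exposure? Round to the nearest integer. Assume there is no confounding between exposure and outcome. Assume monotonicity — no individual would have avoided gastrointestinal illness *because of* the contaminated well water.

about 61 cases

p₁ = P(outcome | exposed) = 90/438 = 0.20548
p₀ = P(outcome | unexposed) = 134/2048 = 0.06543
PN = (p₁ − p₀)/p₁ = (0.20548 − 0.06543) / 0.20548 ≈ 0.68158.
Attributable cases ≈ PN × (exposed cases) = 0.68158 × 90 ≈ 61.34.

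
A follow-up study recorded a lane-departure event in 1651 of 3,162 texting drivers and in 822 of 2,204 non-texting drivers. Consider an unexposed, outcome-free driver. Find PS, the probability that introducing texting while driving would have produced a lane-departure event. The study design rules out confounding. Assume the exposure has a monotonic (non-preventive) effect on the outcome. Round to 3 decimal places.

PS ≈ 0.238

p₁ = P(outcome | exposed) = 1651/3162 = 0.52214
p₀ = P(outcome | unexposed) = 822/2204 = 0.37296
Under exogeneity and monotonicity, PS = (p₁ − p₀) / (1 − p₀).
PS = (0.52214 − 0.37296) / (1 − 0.37296) = 0.14918 / 0.62704 ≈ 0.2379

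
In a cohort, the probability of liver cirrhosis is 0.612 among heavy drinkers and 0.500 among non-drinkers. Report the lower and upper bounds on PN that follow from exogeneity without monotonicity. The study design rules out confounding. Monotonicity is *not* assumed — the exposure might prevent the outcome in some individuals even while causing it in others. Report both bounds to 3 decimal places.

0.183 ≤ PN ≤ 0.817

Let p₁ = 0.612, p₀ = 0.5.
Under exogeneity alone the bounds on PN are max{0,(p₁−p₀)/p₁} ≤ PN ≤ min{1,(1−p₀)/p₁}.
  lower = (p₁ − p₀)/p₁ = 0.112 / 0.612 ≈ 0.1830
  upper = min{1, (1 − p₀)/p₁} = 0.5 / 0.612 ≈ 0.8170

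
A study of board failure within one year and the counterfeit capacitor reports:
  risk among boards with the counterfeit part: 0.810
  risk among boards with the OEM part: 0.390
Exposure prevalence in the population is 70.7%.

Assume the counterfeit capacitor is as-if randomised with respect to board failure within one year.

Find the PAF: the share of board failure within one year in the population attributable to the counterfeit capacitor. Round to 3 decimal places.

Let p₁ = 0.81, p₀ = 0.39.
Overall risk P(Y=1) = π·p₁ + (1−π)·p₀ = 0.707×0.81 + 0.293×0.39 = 0.68694.
Under exogeneity, PAF = [P(Y=1) − p₀] / P(Y=1).
PAF = (0.68694 − 0.39) / 0.68694 ≈ 0.4323

PAF ≈ 0.432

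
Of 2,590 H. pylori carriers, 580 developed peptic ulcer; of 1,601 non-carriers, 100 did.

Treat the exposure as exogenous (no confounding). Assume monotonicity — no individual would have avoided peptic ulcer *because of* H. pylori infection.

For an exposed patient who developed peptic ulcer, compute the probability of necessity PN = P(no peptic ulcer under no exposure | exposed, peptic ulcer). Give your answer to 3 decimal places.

p₁ = P(outcome | exposed) = 580/2590 = 0.22394
p₀ = P(outcome | unexposed) = 100/1601 = 0.062461
Under exogeneity and monotonicity, PN = (p₁ − p₀) / p₁.
PN = (0.22394 − 0.062461) / 0.22394 = 0.16148 / 0.22394 ≈ 0.7211

PN ≈ 0.721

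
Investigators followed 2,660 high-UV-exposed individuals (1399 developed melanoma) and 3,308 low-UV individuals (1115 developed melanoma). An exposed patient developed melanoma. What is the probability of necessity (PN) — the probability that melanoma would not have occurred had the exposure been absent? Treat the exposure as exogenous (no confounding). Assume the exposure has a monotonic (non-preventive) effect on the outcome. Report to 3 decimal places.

PN ≈ 0.359

p₁ = P(outcome | exposed) = 1399/2660 = 0.52594
p₀ = P(outcome | unexposed) = 1115/3308 = 0.33706
Under exogeneity and monotonicity, PN = (p₁ − p₀) / p₁.
PN = (0.52594 − 0.33706) / 0.52594 = 0.18888 / 0.52594 ≈ 0.3591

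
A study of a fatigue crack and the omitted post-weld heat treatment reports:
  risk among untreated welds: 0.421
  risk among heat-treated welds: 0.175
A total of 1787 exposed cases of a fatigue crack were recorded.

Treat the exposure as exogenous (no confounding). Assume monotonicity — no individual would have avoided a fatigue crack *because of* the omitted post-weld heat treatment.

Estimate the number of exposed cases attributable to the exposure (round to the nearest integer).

about 1044 cases

Let p₁ = 0.421, p₀ = 0.175.
PN = (p₁ − p₀)/p₁ = (0.421 − 0.175) / 0.421 ≈ 0.58432.
Attributable cases ≈ PN × (exposed cases) = 0.58432 × 1787 ≈ 1044.19.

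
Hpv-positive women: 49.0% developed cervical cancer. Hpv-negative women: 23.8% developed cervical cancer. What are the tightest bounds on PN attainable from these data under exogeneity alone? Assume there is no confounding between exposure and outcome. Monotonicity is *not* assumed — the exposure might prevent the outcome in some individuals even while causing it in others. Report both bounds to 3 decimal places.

0.514 ≤ PN ≤ 1.000

p₁ = 0.49, p₀ = 0.238.
Under exogeneity alone the bounds on PN are max{0,(p₁−p₀)/p₁} ≤ PN ≤ min{1,(1−p₀)/p₁}.
  lower = (p₁ − p₀)/p₁ = 0.252 / 0.49 ≈ 0.5143
  upper = min{1, (1 − p₀)/p₁} = 0.762 / 0.49 ≈ 1.5551 → capped at 1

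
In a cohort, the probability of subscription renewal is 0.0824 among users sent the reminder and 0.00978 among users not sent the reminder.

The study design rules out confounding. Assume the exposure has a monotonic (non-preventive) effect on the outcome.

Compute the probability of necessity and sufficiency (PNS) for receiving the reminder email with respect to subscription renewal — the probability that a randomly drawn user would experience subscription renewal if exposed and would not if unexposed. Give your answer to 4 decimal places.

Let p₁ = 0.0824, p₀ = 0.00978.
Under exogeneity and monotonicity, PNS = p₁ − p₀.
PNS = 0.0824 − 0.00978 = 0.07262

PNS ≈ 0.0726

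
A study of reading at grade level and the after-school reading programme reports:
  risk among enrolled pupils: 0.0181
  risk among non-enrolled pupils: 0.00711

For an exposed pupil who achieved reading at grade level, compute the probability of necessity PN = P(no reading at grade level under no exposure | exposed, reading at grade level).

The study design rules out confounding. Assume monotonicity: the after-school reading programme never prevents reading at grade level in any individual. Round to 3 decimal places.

Let p₁ = 0.0181, p₀ = 0.00711.
Under exogeneity and monotonicity, PN = (p₁ − p₀) / p₁.
PN = (0.0181 − 0.00711) / 0.0181 = 0.01099 / 0.0181 ≈ 0.6072

PN ≈ 0.607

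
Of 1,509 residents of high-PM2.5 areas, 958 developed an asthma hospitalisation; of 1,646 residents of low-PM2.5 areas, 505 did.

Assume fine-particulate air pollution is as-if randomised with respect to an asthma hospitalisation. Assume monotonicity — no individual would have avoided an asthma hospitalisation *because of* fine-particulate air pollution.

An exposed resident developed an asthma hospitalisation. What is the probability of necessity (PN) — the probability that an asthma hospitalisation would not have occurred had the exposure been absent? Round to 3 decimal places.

PN ≈ 0.517

p₁ = P(outcome | exposed) = 958/1509 = 0.63486
p₀ = P(outcome | unexposed) = 505/1646 = 0.3068
Under exogeneity and monotonicity, PN = (p₁ − p₀) / p₁.
PN = (0.63486 − 0.3068) / 0.63486 = 0.32805 / 0.63486 ≈ 0.5167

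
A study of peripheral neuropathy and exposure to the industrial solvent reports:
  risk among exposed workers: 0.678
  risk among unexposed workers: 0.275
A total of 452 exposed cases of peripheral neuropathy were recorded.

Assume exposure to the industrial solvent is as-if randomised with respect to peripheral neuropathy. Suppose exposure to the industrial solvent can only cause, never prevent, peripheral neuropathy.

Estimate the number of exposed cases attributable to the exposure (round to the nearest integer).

about 269 cases

Let p₁ = 0.678, p₀ = 0.275.
PN = (p₁ − p₀)/p₁ = (0.678 − 0.275) / 0.678 ≈ 0.59440.
Attributable cases ≈ PN × (exposed cases) = 0.59440 × 452 ≈ 268.67.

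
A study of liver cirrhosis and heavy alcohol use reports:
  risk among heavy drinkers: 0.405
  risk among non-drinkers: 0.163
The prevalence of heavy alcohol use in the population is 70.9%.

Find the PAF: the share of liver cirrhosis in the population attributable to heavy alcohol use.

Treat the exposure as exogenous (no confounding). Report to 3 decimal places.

Let p₁ = 0.405, p₀ = 0.163.
Overall risk P(Y=1) = π·p₁ + (1−π)·p₀ = 0.709×0.405 + 0.291×0.163 = 0.33458.
Under exogeneity, PAF = [P(Y=1) − p₀] / P(Y=1).
PAF = (0.33458 − 0.163) / 0.33458 ≈ 0.5128

PAF ≈ 0.513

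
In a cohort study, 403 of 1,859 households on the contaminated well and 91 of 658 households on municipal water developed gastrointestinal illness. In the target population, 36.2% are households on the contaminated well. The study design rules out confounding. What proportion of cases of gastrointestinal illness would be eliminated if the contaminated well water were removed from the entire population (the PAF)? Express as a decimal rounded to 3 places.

p₁ = P(outcome | exposed) = 403/1859 = 0.21678
p₀ = P(outcome | unexposed) = 91/658 = 0.1383
Overall risk P(Y=1) = π·p₁ + (1−π)·p₀ = 0.362×0.21678 + 0.638×0.1383 = 0.16671.
Under exogeneity, PAF = [P(Y=1) − p₀] / P(Y=1).
PAF = (0.16671 − 0.1383) / 0.16671 ≈ 0.1704

PAF ≈ 0.170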